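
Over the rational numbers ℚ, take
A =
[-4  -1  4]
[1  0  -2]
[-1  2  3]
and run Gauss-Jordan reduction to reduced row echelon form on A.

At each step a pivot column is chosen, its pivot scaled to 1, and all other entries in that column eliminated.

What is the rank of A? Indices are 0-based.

rank = 3

step 1: normalize row 0 (÷-4) = (1, 1/4, -1)
  row 1: subtract 1×row0 = (0, -1/4, -1)
  row 2: subtract -1×row0 = (0, 9/4, 2)
step 2: normalize row 1 (÷-1/4) = (0, 1, 4)
  row 0: subtract 1/4×row1 = (1, 0, -2)
  row 2: subtract 9/4×row1 = (0, 0, -7)
step 3: normalize row 2 (÷-7) = (0, 0, 1)
  row 0: subtract -2×row2 = (1, 0, 0)
  row 1: subtract 4×row2 = (0, 1, 0)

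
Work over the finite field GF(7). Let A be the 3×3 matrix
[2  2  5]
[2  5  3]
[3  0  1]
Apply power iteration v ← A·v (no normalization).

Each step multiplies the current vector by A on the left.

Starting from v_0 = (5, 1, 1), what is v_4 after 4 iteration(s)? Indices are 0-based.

v_0 = (5, 1, 1).
v_1 = A·v_0 = (3, 4, 2).
v_2 = A·v_1 = (3, 4, 4).
v_3 = A·v_2 = (6, 3, 6).
v_4 = A·v_3 = (6, 3, 3).

v_4 = (6, 3, 3)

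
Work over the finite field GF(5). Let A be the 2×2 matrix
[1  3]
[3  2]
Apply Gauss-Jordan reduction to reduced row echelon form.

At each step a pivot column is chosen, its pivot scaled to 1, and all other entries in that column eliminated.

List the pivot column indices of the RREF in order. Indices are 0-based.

step 1: normalize row 0 (÷1) = (1, 3)
  row 1: subtract 3×row0 = (0, 3)
step 2: normalize row 1 (÷3) = (0, 1)
  row 0: subtract 3×row1 = (1, 0)

pivot columns: 0, 1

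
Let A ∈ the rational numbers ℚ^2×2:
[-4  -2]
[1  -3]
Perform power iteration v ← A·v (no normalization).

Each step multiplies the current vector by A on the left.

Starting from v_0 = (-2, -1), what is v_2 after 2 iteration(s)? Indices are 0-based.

v_0 = (-2, -1).
v_1 = A·v_0 = (10, 1).
v_2 = A·v_1 = (-42, 7).

v_2 = (-42, 7)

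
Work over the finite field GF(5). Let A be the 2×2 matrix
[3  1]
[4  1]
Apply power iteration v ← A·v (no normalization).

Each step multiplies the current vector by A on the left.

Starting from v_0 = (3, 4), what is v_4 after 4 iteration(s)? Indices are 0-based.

v_0 = (3, 4).
v_1 = A·v_0 = (3, 1).
v_2 = A·v_1 = (0, 3).
v_3 = A·v_2 = (3, 3).
v_4 = A·v_3 = (2, 0).

v_4 = (2, 0)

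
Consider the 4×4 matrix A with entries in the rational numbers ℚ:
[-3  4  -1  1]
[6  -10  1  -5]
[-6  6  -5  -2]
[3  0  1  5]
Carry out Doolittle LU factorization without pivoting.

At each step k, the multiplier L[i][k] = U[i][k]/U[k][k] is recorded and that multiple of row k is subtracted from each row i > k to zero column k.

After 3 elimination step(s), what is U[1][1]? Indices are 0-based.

U[1][1] = -2

[col 0] pivot -3
  R1 -= -2*R0 → (0, -2, -1, -3)  (L[1][0] := -2)
  R2 -= 2*R0 → (0, -2, -3, -4)  (L[2][0] := 2)
  R3 -= -1*R0 → (0, 4, 0, 6)  (L[3][0] := -1)
[col 1] pivot -2
  R2 -= 1*R1 → (0, 0, -2, -1)  (L[2][1] := 1)
  R3 -= -2*R1 → (0, 0, -2, 0)  (L[3][1] := -2)
[col 2] pivot -2
  R3 -= 1*R2 → (0, 0, 0, 1)  (L[3][2] := 1)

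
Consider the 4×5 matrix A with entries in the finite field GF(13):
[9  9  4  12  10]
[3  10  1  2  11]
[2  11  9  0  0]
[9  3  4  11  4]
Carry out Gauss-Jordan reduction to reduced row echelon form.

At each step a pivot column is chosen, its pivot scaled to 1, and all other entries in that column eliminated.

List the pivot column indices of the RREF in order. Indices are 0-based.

pivot columns: 0, 1, 2, 3

pivot(0,0)=9: scale R0 → (1, 1, 12, 10, 4)
  clear (1,0): R1 −= (3)R0 → (0, 7, 4, 11, 12)
  clear (2,0): R2 −= (2)R0 → (0, 9, 11, 6, 5)
  clear (3,0): R3 −= (9)R0 → (0, 7, 0, 12, 7)
pivot(1,1)=7: scale R1 → (0, 1, 8, 9, 11)
  clear (0,1): R0 −= (1)R1 → (1, 0, 4, 1, 6)
  clear (2,1): R2 −= (9)R1 → (0, 0, 4, 3, 10)
  clear (3,1): R3 −= (7)R1 → (0, 0, 9, 1, 8)
pivot(2,2)=4: scale R2 → (0, 0, 1, 4, 9)
  clear (0,2): R0 −= (4)R2 → (1, 0, 0, 11, 9)
  clear (1,2): R1 −= (8)R2 → (0, 1, 0, 3, 4)
  clear (3,2): R3 −= (9)R2 → (0, 0, 0, 4, 5)
pivot(3,3)=4: scale R3 → (0, 0, 0, 1, 11)
  clear (0,3): R0 −= (11)R3 → (1, 0, 0, 0, 5)
  clear (1,3): R1 −= (3)R3 → (0, 1, 0, 0, 10)
  clear (2,3): R2 −= (4)R3 → (0, 0, 1, 0, 4)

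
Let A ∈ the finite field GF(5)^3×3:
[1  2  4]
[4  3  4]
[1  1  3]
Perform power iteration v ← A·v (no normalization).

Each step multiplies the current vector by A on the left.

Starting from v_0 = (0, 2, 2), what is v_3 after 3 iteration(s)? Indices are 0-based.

v_0 = (0, 2, 2).
v_1 = A·v_0 = (2, 4, 3).
v_2 = A·v_1 = (2, 2, 0).
v_3 = A·v_2 = (1, 4, 4).

v_3 = (1, 4, 4)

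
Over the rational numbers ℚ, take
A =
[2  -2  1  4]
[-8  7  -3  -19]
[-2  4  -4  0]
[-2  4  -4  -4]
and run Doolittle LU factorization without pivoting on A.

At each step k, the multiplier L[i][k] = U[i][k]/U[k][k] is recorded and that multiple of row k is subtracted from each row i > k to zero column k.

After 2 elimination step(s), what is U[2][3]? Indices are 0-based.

[col 0] pivot 2
  R1 -= -4*R0 → (0, -1, 1, -3)  (L[1][0] := -4)
  R2 -= -1*R0 → (0, 2, -3, 4)  (L[2][0] := -1)
  R3 -= -1*R0 → (0, 2, -3, 0)  (L[3][0] := -1)
[col 1] pivot -1
  R2 -= -2*R1 → (0, 0, -1, -2)  (L[2][1] := -2)
  R3 -= -2*R1 → (0, 0, -1, -6)  (L[3][1] := -2)

U[2][3] = -2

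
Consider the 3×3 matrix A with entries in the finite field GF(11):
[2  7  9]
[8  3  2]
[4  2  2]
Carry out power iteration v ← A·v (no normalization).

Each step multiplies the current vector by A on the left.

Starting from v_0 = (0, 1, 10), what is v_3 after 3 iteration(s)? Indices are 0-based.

v_0 = (0, 1, 10).
v_1 = A·v_0 = (9, 1, 0).
v_2 = A·v_1 = (3, 9, 5).
v_3 = A·v_2 = (4, 6, 7).

v_3 = (4, 6, 7)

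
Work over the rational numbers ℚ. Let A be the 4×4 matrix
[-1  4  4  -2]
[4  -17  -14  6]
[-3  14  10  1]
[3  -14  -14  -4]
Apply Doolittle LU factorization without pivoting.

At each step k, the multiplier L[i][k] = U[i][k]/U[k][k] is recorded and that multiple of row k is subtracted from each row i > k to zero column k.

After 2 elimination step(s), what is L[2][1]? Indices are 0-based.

k=0: U[0][0]=-1
  eliminate (1,0): mult=-4, new row 1: (0, -1, 2, -2); set L[1][0]=-4
  eliminate (2,0): mult=3, new row 2: (0, 2, -2, 7); set L[2][0]=3
  eliminate (3,0): mult=-3, new row 3: (0, -2, -2, -10); set L[3][0]=-3
k=1: U[1][1]=-1
  eliminate (2,1): mult=-2, new row 2: (0, 0, 2, 3); set L[2][1]=-2
  eliminate (3,1): mult=2, new row 3: (0, 0, -6, -6); set L[3][1]=2

L[2][1] = -2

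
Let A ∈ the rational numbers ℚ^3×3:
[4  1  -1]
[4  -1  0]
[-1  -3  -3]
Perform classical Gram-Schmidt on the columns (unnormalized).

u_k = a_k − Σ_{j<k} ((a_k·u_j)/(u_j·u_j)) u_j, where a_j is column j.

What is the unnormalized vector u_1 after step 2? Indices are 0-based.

u_1 = (7/11, -15/11, -32/11)

Step 1: u_0 = a_0 = (4, 4, -1).
Step 2: u_1 = a_1 − (1/11)·u_0 = (7/11, -15/11, -32/11).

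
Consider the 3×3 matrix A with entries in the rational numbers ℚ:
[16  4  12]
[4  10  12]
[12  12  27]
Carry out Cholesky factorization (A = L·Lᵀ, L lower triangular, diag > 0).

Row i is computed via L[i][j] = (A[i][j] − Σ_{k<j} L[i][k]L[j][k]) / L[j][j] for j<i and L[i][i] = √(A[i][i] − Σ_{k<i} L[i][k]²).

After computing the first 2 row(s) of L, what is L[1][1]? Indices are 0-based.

L[1][1] = 3

Step 1: L[0][0] = √(16) = 4.
  L[1][0] = (4) / L[0][0] = 1.
Step 2: L[1][1] = √(9) = 3.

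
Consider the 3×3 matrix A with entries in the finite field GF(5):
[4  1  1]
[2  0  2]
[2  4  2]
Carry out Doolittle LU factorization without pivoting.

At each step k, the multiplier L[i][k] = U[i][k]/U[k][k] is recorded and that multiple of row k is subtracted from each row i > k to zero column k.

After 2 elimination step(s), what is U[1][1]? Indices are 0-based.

Step 1: pivot at (0,0) is 4.
  row1 ← row1 − (3)·row0  ⇒  L[1][0]=3, U row1=(0, 2, 4)
  row2 ← row2 − (3)·row0  ⇒  L[2][0]=3, U row2=(0, 1, 4)
Step 2: pivot at (1,1) is 2.
  row2 ← row2 − (3)·row1  ⇒  L[2][1]=3, U row2=(0, 0, 2)

U[1][1] = 2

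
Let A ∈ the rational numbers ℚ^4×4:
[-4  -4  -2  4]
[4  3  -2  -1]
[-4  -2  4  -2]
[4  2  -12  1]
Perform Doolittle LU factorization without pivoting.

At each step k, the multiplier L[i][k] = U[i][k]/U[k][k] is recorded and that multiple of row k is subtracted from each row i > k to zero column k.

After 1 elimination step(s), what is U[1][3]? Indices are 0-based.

[col 0] pivot -4
  R1 -= -1*R0 → (0, -1, -4, 3)  (L[1][0] := -1)
  R2 -= 1*R0 → (0, 2, 6, -6)  (L[2][0] := 1)
  R3 -= -1*R0 → (0, -2, -14, 5)  (L[3][0] := -1)

U[1][3] = 3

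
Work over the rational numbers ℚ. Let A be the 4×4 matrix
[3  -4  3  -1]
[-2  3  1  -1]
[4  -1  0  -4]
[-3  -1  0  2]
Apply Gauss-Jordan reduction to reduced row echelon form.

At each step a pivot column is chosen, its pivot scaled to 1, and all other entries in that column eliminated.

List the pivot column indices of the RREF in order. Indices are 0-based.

pivot columns: 0, 1, 2, 3

[1] R0 /= 3  ⇒  (1, -4/3, 1, -1/3)
     R1 -= -2·R0  ⇒  (0, 1/3, 3, -5/3)
     R2 -= 4·R0  ⇒  (0, 13/3, -4, -8/3)
     R3 -= -3·R0  ⇒  (0, -5, 3, 1)
[2] R1 /= 1/3  ⇒  (0, 1, 9, -5)
     R0 -= -4/3·R1  ⇒  (1, 0, 13, -7)
     R2 -= 13/3·R1  ⇒  (0, 0, -43, 19)
     R3 -= -5·R1  ⇒  (0, 0, 48, -24)
[3] R2 /= -43  ⇒  (0, 0, 1, -19/43)
     R0 -= 13·R2  ⇒  (1, 0, 0, -54/43)
     R1 -= 9·R2  ⇒  (0, 1, 0, -44/43)
     R3 -= 48·R2  ⇒  (0, 0, 0, -120/43)
[4] R3 /= -120/43  ⇒  (0, 0, 0, 1)
     R0 -= -54/43·R3  ⇒  (1, 0, 0, 0)
     R1 -= -44/43·R3  ⇒  (0, 1, 0, 0)
     R2 -= -19/43·R3  ⇒  (0, 0, 1, 0)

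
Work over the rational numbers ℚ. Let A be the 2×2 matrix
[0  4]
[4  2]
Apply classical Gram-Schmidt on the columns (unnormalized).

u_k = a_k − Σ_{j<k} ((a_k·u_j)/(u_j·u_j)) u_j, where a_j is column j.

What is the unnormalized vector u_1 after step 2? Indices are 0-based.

Step 1: u_0 = a_0 = (0, 4).
Step 2: u_1 = a_1 − (1/2)·u_0 = (4, 0).

u_1 = (4, 0)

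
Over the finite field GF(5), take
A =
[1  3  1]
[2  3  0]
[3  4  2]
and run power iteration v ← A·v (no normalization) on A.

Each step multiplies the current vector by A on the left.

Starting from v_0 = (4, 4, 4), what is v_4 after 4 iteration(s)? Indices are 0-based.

v_0 = (4, 4, 4).
v_1 = A·v_0 = (0, 0, 1).
v_2 = A·v_1 = (1, 0, 2).
v_3 = A·v_2 = (3, 2, 2).
v_4 = A·v_3 = (1, 2, 1).

v_4 = (1, 2, 1)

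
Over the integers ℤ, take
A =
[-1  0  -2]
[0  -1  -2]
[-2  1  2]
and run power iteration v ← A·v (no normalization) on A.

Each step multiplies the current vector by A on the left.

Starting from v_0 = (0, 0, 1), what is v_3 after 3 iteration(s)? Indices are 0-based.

v_3 = (-10, -10, 14)

v_0 = (0, 0, 1).
v_1 = A·v_0 = (-2, -2, 2).
v_2 = A·v_1 = (-2, -2, 6).
v_3 = A·v_2 = (-10, -10, 14).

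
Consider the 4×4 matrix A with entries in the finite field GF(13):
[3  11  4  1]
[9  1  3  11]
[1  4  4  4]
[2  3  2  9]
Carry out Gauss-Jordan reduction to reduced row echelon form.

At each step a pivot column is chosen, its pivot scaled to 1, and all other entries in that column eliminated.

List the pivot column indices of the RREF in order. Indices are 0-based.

pivot columns: 0, 1, 2, 3

[1] R0 /= 3  ⇒  (1, 8, 10, 9)
     R1 -= 9·R0  ⇒  (0, 7, 4, 8)
     R2 -= 1·R0  ⇒  (0, 9, 7, 8)
     R3 -= 2·R0  ⇒  (0, 0, 8, 4)
[2] R1 /= 7  ⇒  (0, 1, 8, 3)
     R0 -= 8·R1  ⇒  (1, 0, 11, 11)
     R2 -= 9·R1  ⇒  (0, 0, 0, 7)
[3] R2 <-> R3
[3] R2 /= 8  ⇒  (0, 0, 1, 7)
     R0 -= 11·R2  ⇒  (1, 0, 0, 12)
     R1 -= 8·R2  ⇒  (0, 1, 0, 12)
[4] R3 /= 7  ⇒  (0, 0, 0, 1)
     R0 -= 12·R3  ⇒  (1, 0, 0, 0)
     R1 -= 12·R3  ⇒  (0, 1, 0, 0)
     R2 -= 7·R3  ⇒  (0, 0, 1, 0)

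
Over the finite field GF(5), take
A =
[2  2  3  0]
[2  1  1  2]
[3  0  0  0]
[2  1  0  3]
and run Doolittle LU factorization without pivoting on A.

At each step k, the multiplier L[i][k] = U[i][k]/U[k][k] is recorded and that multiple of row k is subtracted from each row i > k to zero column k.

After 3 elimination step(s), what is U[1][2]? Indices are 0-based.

U[1][2] = 3

[col 0] pivot 2
  R1 -= 1*R0 → (0, 4, 3, 2)  (L[1][0] := 1)
  R2 -= 4*R0 → (0, 2, 3, 0)  (L[2][0] := 4)
  R3 -= 1*R0 → (0, 4, 2, 3)  (L[3][0] := 1)
[col 1] pivot 4
  R2 -= 3*R1 → (0, 0, 4, 4)  (L[2][1] := 3)
  R3 -= 1*R1 → (0, 0, 4, 1)  (L[3][1] := 1)
[col 2] pivot 4
  R3 -= 1*R2 → (0, 0, 0, 2)  (L[3][2] := 1)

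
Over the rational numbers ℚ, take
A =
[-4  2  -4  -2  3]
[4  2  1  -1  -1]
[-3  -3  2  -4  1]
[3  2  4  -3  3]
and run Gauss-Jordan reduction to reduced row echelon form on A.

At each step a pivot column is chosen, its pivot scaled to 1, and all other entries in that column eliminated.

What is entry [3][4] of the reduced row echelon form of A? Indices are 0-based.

step 1: normalize row 0 (÷-4) = (1, -1/2, 1, 1/2, -3/4)
  row 1: subtract 4×row0 = (0, 4, -3, -3, 2)
  row 2: subtract -3×row0 = (0, -9/2, 5, -5/2, -5/4)
  row 3: subtract 3×row0 = (0, 7/2, 1, -9/2, 21/4)
step 2: normalize row 1 (÷4) = (0, 1, -3/4, -3/4, 1/2)
  row 0: subtract -1/2×row1 = (1, 0, 5/8, 1/8, -1/2)
  row 2: subtract -9/2×row1 = (0, 0, 13/8, -47/8, 1)
  row 3: subtract 7/2×row1 = (0, 0, 29/8, -15/8, 7/2)
step 3: normalize row 2 (÷13/8) = (0, 0, 1, -47/13, 8/13)
  row 0: subtract 5/8×row2 = (1, 0, 0, 31/13, -23/26)
  row 1: subtract -3/4×row2 = (0, 1, 0, -45/13, 25/26)
  row 3: subtract 29/8×row2 = (0, 0, 0, 146/13, 33/26)
step 4: normalize row 3 (÷146/13) = (0, 0, 0, 1, 33/292)
  row 0: subtract 31/13×row3 = (1, 0, 0, 0, -337/292)
  row 1: subtract -45/13×row3 = (0, 1, 0, 0, 395/292)
  row 2: subtract -47/13×row3 = (0, 0, 1, 0, 299/292)

M[3][4] = 33/292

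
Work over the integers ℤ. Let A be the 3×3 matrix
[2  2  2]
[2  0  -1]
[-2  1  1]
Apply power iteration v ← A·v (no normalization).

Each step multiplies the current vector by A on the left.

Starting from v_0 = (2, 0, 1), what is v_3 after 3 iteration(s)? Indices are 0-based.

v_3 = (30, 36, -21)

v_0 = (2, 0, 1).
v_1 = A·v_0 = (6, 3, -3).
v_2 = A·v_1 = (12, 15, -12).
v_3 = A·v_2 = (30, 36, -21).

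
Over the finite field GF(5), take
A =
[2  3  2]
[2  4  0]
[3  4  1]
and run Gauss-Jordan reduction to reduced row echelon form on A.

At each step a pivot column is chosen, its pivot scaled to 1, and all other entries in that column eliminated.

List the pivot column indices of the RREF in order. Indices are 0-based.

pivot columns: 0, 1, 2

pivot(0,0)=2: scale R0 → (1, 4, 1)
  clear (1,0): R1 −= (2)R0 → (0, 1, 3)
  clear (2,0): R2 −= (3)R0 → (0, 2, 3)
pivot(1,1)=1: scale R1 → (0, 1, 3)
  clear (0,1): R0 −= (4)R1 → (1, 0, 4)
  clear (2,1): R2 −= (2)R1 → (0, 0, 2)
pivot(2,2)=2: scale R2 → (0, 0, 1)
  clear (0,2): R0 −= (4)R2 → (1, 0, 0)
  clear (1,2): R1 −= (3)R2 → (0, 1, 0)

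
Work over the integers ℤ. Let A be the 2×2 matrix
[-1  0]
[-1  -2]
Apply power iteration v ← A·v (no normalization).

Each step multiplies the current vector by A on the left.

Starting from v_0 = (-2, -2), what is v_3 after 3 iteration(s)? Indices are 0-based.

v_3 = (2, 30)

v_0 = (-2, -2).
v_1 = A·v_0 = (2, 6).
v_2 = A·v_1 = (-2, -14).
v_3 = A·v_2 = (2, 30).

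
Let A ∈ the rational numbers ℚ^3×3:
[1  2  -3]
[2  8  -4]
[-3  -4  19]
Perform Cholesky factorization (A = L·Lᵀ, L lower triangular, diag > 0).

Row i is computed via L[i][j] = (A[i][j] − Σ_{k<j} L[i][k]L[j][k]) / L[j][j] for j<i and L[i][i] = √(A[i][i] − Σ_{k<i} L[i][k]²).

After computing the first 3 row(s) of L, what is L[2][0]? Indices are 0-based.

Step 1: L[0][0] = √(1) = 1.
  L[1][0] = (2) / L[0][0] = 2.
Step 2: L[1][1] = √(4) = 2.
  L[2][0] = (-3) / L[0][0] = -3.
  L[2][1] = (2) / L[1][1] = 1.
Step 3: L[2][2] = √(9) = 3.

L[2][0] = -3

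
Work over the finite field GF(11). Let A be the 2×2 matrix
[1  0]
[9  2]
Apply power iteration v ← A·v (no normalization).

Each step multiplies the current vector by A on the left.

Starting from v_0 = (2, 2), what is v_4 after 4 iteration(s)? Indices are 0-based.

v_0 = (2, 2).
v_1 = A·v_0 = (2, 0).
v_2 = A·v_1 = (2, 7).
v_3 = A·v_2 = (2, 10).
v_4 = A·v_3 = (2, 5).

v_4 = (2, 5)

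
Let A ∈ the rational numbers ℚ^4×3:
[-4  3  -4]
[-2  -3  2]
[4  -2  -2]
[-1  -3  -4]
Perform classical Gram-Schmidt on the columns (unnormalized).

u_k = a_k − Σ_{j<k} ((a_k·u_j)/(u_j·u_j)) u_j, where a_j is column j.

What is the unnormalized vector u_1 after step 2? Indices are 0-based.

Step 1: u_0 = a_0 = (-4, -2, 4, -1).
Step 2: u_1 = a_1 − (-11/37)·u_0 = (67/37, -133/37, -30/37, -122/37).

u_1 = (67/37, -133/37, -30/37, -122/37)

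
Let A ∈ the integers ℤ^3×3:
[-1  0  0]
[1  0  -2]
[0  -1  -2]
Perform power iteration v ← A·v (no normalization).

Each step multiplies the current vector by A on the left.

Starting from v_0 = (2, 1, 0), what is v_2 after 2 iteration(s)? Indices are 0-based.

v_2 = (2, 0, 0)

v_0 = (2, 1, 0).
v_1 = A·v_0 = (-2, 2, -1).
v_2 = A·v_1 = (2, 0, 0).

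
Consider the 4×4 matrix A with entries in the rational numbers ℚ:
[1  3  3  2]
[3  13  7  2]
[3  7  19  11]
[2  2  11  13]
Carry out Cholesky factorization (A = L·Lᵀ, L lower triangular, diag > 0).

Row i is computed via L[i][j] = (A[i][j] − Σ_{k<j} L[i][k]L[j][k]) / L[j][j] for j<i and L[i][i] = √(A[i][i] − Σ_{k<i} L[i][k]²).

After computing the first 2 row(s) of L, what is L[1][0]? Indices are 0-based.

L[1][0] = 3

Step 1: L[0][0] = √(1) = 1.
  L[1][0] = (3) / L[0][0] = 3.
Step 2: L[1][1] = √(4) = 2.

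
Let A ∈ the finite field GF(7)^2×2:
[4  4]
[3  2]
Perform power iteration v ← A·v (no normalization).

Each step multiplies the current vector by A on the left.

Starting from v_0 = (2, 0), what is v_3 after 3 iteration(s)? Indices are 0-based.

v_3 = (4, 2)

v_0 = (2, 0).
v_1 = A·v_0 = (1, 6).
v_2 = A·v_1 = (0, 1).
v_3 = A·v_2 = (4, 2).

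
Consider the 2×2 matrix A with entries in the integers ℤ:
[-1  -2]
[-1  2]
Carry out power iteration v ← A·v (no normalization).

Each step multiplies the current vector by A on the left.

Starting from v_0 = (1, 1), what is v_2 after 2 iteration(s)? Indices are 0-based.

v_0 = (1, 1).
v_1 = A·v_0 = (-3, 1).
v_2 = A·v_1 = (1, 5).

v_2 = (1, 5)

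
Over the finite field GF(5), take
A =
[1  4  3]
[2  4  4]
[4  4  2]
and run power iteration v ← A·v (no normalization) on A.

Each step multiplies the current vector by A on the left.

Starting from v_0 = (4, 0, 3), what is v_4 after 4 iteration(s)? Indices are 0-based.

v_4 = (2, 4, 2)

v_0 = (4, 0, 3).
v_1 = A·v_0 = (3, 0, 2).
v_2 = A·v_1 = (4, 4, 1).
v_3 = A·v_2 = (3, 3, 4).
v_4 = A·v_3 = (2, 4, 2).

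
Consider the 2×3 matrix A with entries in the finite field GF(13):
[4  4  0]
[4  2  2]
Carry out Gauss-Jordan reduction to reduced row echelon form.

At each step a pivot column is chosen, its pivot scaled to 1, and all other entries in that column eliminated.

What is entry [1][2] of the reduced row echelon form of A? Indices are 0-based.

M[1][2] = 12

step 1: normalize row 0 (÷4) = (1, 1, 0)
  row 1: subtract 4×row0 = (0, 11, 2)
step 2: normalize row 1 (÷11) = (0, 1, 12)
  row 0: subtract 1×row1 = (1, 0, 1)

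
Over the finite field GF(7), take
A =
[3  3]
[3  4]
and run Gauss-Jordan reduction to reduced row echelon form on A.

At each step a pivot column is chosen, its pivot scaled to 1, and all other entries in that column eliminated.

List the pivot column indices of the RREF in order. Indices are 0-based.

pivot columns: 0, 1

[1] R0 /= 3  ⇒  (1, 1)
     R1 -= 3·R0  ⇒  (0, 1)
[2] R1 /= 1  ⇒  (0, 1)
     R0 -= 1·R1  ⇒  (1, 0)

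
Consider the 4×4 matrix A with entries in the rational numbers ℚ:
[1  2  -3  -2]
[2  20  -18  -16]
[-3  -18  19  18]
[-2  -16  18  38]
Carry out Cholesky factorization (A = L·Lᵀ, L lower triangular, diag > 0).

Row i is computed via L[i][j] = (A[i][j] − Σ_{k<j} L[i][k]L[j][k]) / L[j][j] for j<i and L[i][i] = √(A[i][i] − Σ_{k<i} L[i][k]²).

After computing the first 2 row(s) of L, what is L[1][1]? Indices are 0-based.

Step 1: L[0][0] = √(1) = 1.
  L[1][0] = (2) / L[0][0] = 2.
Step 2: L[1][1] = √(16) = 4.

L[1][1] = 4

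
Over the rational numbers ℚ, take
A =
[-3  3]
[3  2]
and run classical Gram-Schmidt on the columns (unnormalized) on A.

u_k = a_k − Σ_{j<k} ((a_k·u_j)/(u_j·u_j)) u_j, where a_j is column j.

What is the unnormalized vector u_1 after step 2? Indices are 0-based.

u_1 = (5/2, 5/2)

Step 1: u_0 = a_0 = (-3, 3).
Step 2: u_1 = a_1 − (-1/6)·u_0 = (5/2, 5/2).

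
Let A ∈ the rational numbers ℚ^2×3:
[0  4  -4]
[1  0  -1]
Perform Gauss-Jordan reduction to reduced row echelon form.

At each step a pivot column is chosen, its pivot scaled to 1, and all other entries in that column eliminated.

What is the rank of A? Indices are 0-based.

rank = 2

pivot(0,0): swap R0↔R1
pivot(0,0)=1: scale R0 → (1, 0, -1)
pivot(1,1)=4: scale R1 → (0, 1, -1)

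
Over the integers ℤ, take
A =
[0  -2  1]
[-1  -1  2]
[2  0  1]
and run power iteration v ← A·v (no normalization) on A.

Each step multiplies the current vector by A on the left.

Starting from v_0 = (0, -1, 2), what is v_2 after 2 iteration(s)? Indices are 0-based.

v_0 = (0, -1, 2).
v_1 = A·v_0 = (4, 5, 2).
v_2 = A·v_1 = (-8, -5, 10).

v_2 = (-8, -5, 10)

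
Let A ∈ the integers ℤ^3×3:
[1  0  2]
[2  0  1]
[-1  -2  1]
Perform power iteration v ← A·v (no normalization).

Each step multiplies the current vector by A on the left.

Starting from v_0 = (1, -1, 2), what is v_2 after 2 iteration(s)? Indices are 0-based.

v_0 = (1, -1, 2).
v_1 = A·v_0 = (5, 4, 3).
v_2 = A·v_1 = (11, 13, -10).

v_2 = (11, 13, -10)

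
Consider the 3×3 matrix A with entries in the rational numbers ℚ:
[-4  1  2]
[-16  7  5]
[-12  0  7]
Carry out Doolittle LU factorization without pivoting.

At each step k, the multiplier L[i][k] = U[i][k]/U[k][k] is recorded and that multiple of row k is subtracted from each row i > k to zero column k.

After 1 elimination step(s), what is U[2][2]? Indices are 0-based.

U[2][2] = 1

k=0: U[0][0]=-4
  eliminate (1,0): mult=4, new row 1: (0, 3, -3); set L[1][0]=4
  eliminate (2,0): mult=3, new row 2: (0, -3, 1); set L[2][0]=3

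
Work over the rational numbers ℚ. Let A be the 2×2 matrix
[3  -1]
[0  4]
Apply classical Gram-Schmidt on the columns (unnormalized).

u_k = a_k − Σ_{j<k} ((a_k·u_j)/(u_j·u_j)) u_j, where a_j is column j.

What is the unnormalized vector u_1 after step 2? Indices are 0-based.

Step 1: u_0 = a_0 = (3, 0).
Step 2: u_1 = a_1 − (-1/3)·u_0 = (0, 4).

u_1 = (0, 4)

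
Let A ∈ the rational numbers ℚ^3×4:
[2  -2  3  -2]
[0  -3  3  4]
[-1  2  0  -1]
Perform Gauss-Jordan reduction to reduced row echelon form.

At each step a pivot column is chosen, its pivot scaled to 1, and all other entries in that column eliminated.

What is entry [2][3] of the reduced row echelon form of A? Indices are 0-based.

M[2][3] = -4/15

pivot(0,0)=2: scale R0 → (1, -1, 3/2, -1)
  clear (2,0): R2 −= (-1)R0 → (0, 1, 3/2, -2)
pivot(1,1)=-3: scale R1 → (0, 1, -1, -4/3)
  clear (0,1): R0 −= (-1)R1 → (1, 0, 1/2, -7/3)
  clear (2,1): R2 −= (1)R1 → (0, 0, 5/2, -2/3)
pivot(2,2)=5/2: scale R2 → (0, 0, 1, -4/15)
  clear (0,2): R0 −= (1/2)R2 → (1, 0, 0, -11/5)
  clear (1,2): R1 −= (-1)R2 → (0, 1, 0, -8/5)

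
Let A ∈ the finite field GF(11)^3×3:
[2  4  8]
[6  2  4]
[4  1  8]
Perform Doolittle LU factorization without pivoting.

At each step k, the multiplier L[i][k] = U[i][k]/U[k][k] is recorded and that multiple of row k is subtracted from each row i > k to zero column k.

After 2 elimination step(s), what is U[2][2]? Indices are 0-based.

k=0: U[0][0]=2
  eliminate (1,0): mult=3, new row 1: (0, 1, 2); set L[1][0]=3
  eliminate (2,0): mult=2, new row 2: (0, 4, 3); set L[2][0]=2
k=1: U[1][1]=1
  eliminate (2,1): mult=4, new row 2: (0, 0, 6); set L[2][1]=4

U[2][2] = 6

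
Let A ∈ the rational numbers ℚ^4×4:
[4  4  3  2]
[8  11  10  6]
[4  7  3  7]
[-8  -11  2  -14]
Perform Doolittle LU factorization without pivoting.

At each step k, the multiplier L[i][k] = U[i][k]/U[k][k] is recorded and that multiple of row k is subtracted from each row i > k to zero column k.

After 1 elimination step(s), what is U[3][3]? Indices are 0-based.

Step 1: pivot at (0,0) is 4.
  row1 ← row1 − (2)·row0  ⇒  L[1][0]=2, U row1=(0, 3, 4, 2)
  row2 ← row2 − (1)·row0  ⇒  L[2][0]=1, U row2=(0, 3, 0, 5)
  row3 ← row3 − (-2)·row0  ⇒  L[3][0]=-2, U row3=(0, -3, 8, -10)

U[3][3] = -10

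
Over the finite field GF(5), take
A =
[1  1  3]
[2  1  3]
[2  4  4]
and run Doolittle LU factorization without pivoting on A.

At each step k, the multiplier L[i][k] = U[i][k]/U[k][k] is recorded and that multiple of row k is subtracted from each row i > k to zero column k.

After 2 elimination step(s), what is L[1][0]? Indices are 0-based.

Step 1: pivot at (0,0) is 1.
  row1 ← row1 − (2)·row0  ⇒  L[1][0]=2, U row1=(0, 4, 2)
  row2 ← row2 − (2)·row0  ⇒  L[2][0]=2, U row2=(0, 2, 3)
Step 2: pivot at (1,1) is 4.
  row2 ← row2 − (3)·row1  ⇒  L[2][1]=3, U row2=(0, 0, 2)

L[1][0] = 2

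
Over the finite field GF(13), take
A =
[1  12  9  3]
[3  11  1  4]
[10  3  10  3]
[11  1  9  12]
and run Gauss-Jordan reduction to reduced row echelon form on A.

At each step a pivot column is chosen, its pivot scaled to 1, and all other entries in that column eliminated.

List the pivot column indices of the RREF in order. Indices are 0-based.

pivot columns: 0, 1, 2, 3

pivot(0,0)=1: scale R0 → (1, 12, 9, 3)
  clear (1,0): R1 −= (3)R0 → (0, 1, 0, 8)
  clear (2,0): R2 −= (10)R0 → (0, 0, 11, 12)
  clear (3,0): R3 −= (11)R0 → (0, 12, 1, 5)
pivot(1,1)=1: scale R1 → (0, 1, 0, 8)
  clear (0,1): R0 −= (12)R1 → (1, 0, 9, 11)
  clear (3,1): R3 −= (12)R1 → (0, 0, 1, 0)
pivot(2,2)=11: scale R2 → (0, 0, 1, 7)
  clear (0,2): R0 −= (9)R2 → (1, 0, 0, 0)
  clear (3,2): R3 −= (1)R2 → (0, 0, 0, 6)
pivot(3,3)=6: scale R3 → (0, 0, 0, 1)
  clear (1,3): R1 −= (8)R3 → (0, 1, 0, 0)
  clear (2,3): R2 −= (7)R3 → (0, 0, 1, 0)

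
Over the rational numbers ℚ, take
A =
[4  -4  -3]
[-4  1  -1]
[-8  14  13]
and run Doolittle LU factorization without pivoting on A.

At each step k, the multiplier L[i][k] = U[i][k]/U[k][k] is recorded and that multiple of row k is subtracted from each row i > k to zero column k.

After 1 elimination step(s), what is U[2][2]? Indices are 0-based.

[col 0] pivot 4
  R1 -= -1*R0 → (0, -3, -4)  (L[1][0] := -1)
  R2 -= -2*R0 → (0, 6, 7)  (L[2][0] := -2)

U[2][2] = 7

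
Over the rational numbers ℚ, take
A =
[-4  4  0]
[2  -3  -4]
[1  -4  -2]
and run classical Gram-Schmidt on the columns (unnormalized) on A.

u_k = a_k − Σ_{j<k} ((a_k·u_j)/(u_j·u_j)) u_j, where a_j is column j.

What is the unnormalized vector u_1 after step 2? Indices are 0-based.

u_1 = (-20/21, -11/21, -58/21)

Step 1: u_0 = a_0 = (-4, 2, 1).
Step 2: u_1 = a_1 − (-26/21)·u_0 = (-20/21, -11/21, -58/21).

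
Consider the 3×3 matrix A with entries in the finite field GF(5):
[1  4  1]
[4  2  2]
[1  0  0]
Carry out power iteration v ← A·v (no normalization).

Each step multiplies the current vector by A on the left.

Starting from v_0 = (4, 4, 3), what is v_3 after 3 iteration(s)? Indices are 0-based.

v_0 = (4, 4, 3).
v_1 = A·v_0 = (3, 0, 4).
v_2 = A·v_1 = (2, 0, 3).
v_3 = A·v_2 = (0, 4, 2).

v_3 = (0, 4, 2)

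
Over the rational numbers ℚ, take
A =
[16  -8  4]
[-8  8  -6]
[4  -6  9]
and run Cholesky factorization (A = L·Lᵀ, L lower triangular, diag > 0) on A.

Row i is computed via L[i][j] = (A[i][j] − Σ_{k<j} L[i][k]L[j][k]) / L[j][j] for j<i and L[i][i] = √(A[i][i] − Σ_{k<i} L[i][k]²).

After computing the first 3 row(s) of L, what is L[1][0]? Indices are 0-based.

L[1][0] = -2

Step 1: L[0][0] = √(16) = 4.
  L[1][0] = (-8) / L[0][0] = -2.
Step 2: L[1][1] = √(4) = 2.
  L[2][0] = (4) / L[0][0] = 1.
  L[2][1] = (-4) / L[1][1] = -2.
Step 3: L[2][2] = √(4) = 2.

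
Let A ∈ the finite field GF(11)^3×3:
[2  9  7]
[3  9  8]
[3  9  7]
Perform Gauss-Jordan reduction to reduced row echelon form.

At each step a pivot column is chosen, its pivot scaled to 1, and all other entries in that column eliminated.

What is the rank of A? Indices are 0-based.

rank = 3

step 1: normalize row 0 (÷2) = (1, 10, 9)
  row 1: subtract 3×row0 = (0, 1, 3)
  row 2: subtract 3×row0 = (0, 1, 2)
step 2: normalize row 1 (÷1) = (0, 1, 3)
  row 0: subtract 10×row1 = (1, 0, 1)
  row 2: subtract 1×row1 = (0, 0, 10)
step 3: normalize row 2 (÷10) = (0, 0, 1)
  row 0: subtract 1×row2 = (1, 0, 0)
  row 1: subtract 3×row2 = (0, 1, 0)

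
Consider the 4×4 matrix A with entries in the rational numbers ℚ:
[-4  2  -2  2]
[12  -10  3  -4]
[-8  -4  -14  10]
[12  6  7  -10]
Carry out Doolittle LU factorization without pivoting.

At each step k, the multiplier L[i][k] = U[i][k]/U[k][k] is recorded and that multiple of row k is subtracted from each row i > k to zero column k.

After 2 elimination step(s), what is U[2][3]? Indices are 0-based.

U[2][3] = 2

Step 1: pivot at (0,0) is -4.
  row1 ← row1 − (-3)·row0  ⇒  L[1][0]=-3, U row1=(0, -4, -3, 2)
  row2 ← row2 − (2)·row0  ⇒  L[2][0]=2, U row2=(0, -8, -10, 6)
  row3 ← row3 − (-3)·row0  ⇒  L[3][0]=-3, U row3=(0, 12, 1, -4)
Step 2: pivot at (1,1) is -4.
  row2 ← row2 − (2)·row1  ⇒  L[2][1]=2, U row2=(0, 0, -4, 2)
  row3 ← row3 − (-3)·row1  ⇒  L[3][1]=-3, U row3=(0, 0, -8, 2)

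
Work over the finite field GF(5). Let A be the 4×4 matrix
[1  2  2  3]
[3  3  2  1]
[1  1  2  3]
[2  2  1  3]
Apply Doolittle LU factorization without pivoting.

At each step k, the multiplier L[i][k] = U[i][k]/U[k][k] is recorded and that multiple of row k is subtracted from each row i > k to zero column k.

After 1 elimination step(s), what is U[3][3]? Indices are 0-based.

U[3][3] = 2

k=0: U[0][0]=1
  eliminate (1,0): mult=3, new row 1: (0, 2, 1, 2); set L[1][0]=3
  eliminate (2,0): mult=1, new row 2: (0, 4, 0, 0); set L[2][0]=1
  eliminate (3,0): mult=2, new row 3: (0, 3, 2, 2); set L[3][0]=2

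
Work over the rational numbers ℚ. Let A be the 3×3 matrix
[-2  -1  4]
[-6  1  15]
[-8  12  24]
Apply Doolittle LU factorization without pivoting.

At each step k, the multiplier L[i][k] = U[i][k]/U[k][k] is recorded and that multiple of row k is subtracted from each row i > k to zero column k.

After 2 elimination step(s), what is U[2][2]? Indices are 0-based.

k=0: U[0][0]=-2
  eliminate (1,0): mult=3, new row 1: (0, 4, 3); set L[1][0]=3
  eliminate (2,0): mult=4, new row 2: (0, 16, 8); set L[2][0]=4
k=1: U[1][1]=4
  eliminate (2,1): mult=4, new row 2: (0, 0, -4); set L[2][1]=4

U[2][2] = -4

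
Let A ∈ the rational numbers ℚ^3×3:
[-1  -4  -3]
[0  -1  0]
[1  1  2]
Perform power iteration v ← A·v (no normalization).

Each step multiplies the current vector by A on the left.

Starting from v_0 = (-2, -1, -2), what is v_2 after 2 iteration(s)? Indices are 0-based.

v_0 = (-2, -1, -2).
v_1 = A·v_0 = (12, 1, -7).
v_2 = A·v_1 = (5, -1, -1).

v_2 = (5, -1, -1)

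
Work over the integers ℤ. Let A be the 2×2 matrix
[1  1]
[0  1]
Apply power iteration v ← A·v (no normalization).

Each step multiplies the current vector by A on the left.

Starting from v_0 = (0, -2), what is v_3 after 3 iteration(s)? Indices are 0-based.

v_3 = (-6, -2)

v_0 = (0, -2).
v_1 = A·v_0 = (-2, -2).
v_2 = A·v_1 = (-4, -2).
v_3 = A·v_2 = (-6, -2).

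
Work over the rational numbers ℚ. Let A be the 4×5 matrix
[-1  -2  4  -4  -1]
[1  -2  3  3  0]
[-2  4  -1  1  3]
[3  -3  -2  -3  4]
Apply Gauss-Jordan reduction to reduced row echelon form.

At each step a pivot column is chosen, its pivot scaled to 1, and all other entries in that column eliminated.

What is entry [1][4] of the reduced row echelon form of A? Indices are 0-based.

M[1][4] = 242/47

[1] R0 /= -1  ⇒  (1, 2, -4, 4, 1)
     R1 -= 1·R0  ⇒  (0, -4, 7, -1, -1)
     R2 -= -2·R0  ⇒  (0, 8, -9, 9, 5)
     R3 -= 3·R0  ⇒  (0, -9, 10, -15, 1)
[2] R1 /= -4  ⇒  (0, 1, -7/4, 1/4, 1/4)
     R0 -= 2·R1  ⇒  (1, 0, -1/2, 7/2, 1/2)
     R2 -= 8·R1  ⇒  (0, 0, 5, 7, 3)
     R3 -= -9·R1  ⇒  (0, 0, -23/4, -51/4, 13/4)
[3] R2 /= 5  ⇒  (0, 0, 1, 7/5, 3/5)
     R0 -= -1/2·R2  ⇒  (1, 0, 0, 21/5, 4/5)
     R1 -= -7/4·R2  ⇒  (0, 1, 0, 27/10, 13/10)
     R3 -= -23/4·R2  ⇒  (0, 0, 0, -47/10, 67/10)
[4] R3 /= -47/10  ⇒  (0, 0, 0, 1, -67/47)
     R0 -= 21/5·R3  ⇒  (1, 0, 0, 0, 319/47)
     R1 -= 27/10·R3  ⇒  (0, 1, 0, 0, 242/47)
     R2 -= 7/5·R3  ⇒  (0, 0, 1, 0, 122/47)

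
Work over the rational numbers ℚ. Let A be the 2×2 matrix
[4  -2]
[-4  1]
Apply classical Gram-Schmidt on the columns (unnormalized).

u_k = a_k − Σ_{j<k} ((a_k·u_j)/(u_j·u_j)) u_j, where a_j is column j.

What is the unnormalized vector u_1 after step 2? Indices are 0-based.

Step 1: u_0 = a_0 = (4, -4).
Step 2: u_1 = a_1 − (-3/8)·u_0 = (-1/2, -1/2).

u_1 = (-1/2, -1/2)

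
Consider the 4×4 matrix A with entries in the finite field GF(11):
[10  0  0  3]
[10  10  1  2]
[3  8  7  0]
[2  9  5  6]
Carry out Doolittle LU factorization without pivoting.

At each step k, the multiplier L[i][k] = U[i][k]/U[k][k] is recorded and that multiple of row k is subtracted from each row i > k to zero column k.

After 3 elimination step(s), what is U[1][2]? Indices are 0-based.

U[1][2] = 1

[col 0] pivot 10
  R1 -= 1*R0 → (0, 10, 1, 10)  (L[1][0] := 1)
  R2 -= 8*R0 → (0, 8, 7, 9)  (L[2][0] := 8)
  R3 -= 9*R0 → (0, 9, 5, 1)  (L[3][0] := 9)
[col 1] pivot 10
  R2 -= 3*R1 → (0, 0, 4, 1)  (L[2][1] := 3)
  R3 -= 2*R1 → (0, 0, 3, 3)  (L[3][1] := 2)
[col 2] pivot 4
  R3 -= 9*R2 → (0, 0, 0, 5)  (L[3][2] := 9)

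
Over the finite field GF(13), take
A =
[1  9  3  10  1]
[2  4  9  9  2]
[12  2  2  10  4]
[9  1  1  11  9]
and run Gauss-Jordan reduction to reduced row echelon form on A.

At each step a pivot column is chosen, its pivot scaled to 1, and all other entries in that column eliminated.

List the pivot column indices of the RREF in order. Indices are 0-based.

step 1: normalize row 0 (÷1) = (1, 9, 3, 10, 1)
  row 1: subtract 2×row0 = (0, 12, 3, 2, 0)
  row 2: subtract 12×row0 = (0, 11, 5, 7, 5)
  row 3: subtract 9×row0 = (0, 11, 0, 12, 0)
step 2: normalize row 1 (÷12) = (0, 1, 10, 11, 0)
  row 0: subtract 9×row1 = (1, 0, 4, 2, 1)
  row 2: subtract 11×row1 = (0, 0, 12, 3, 5)
  row 3: subtract 11×row1 = (0, 0, 7, 8, 0)
step 3: normalize row 2 (÷12) = (0, 0, 1, 10, 8)
  row 0: subtract 4×row2 = (1, 0, 0, 1, 8)
  row 1: subtract 10×row2 = (0, 1, 0, 2, 11)
  row 3: subtract 7×row2 = (0, 0, 0, 3, 9)
step 4: normalize row 3 (÷3) = (0, 0, 0, 1, 3)
  row 0: subtract 1×row3 = (1, 0, 0, 0, 5)
  row 1: subtract 2×row3 = (0, 1, 0, 0, 5)
  row 2: subtract 10×row3 = (0, 0, 1, 0, 4)

pivot columns: 0, 1, 2, 3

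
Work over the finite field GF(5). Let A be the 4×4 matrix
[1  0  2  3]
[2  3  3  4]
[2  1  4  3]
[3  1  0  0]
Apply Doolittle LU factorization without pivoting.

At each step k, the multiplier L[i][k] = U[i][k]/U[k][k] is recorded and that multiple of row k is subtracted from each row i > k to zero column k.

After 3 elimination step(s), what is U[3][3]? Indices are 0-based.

U[3][3] = 2

Step 1: pivot at (0,0) is 1.
  row1 ← row1 − (2)·row0  ⇒  L[1][0]=2, U row1=(0, 3, 4, 3)
  row2 ← row2 − (2)·row0  ⇒  L[2][0]=2, U row2=(0, 1, 0, 2)
  row3 ← row3 − (3)·row0  ⇒  L[3][0]=3, U row3=(0, 1, 4, 1)
Step 2: pivot at (1,1) is 3.
  row2 ← row2 − (2)·row1  ⇒  L[2][1]=2, U row2=(0, 0, 2, 1)
  row3 ← row3 − (2)·row1  ⇒  L[3][1]=2, U row3=(0, 0, 1, 0)
Step 3: pivot at (2,2) is 2.
  row3 ← row3 − (3)·row2  ⇒  L[3][2]=3, U row3=(0, 0, 0, 2)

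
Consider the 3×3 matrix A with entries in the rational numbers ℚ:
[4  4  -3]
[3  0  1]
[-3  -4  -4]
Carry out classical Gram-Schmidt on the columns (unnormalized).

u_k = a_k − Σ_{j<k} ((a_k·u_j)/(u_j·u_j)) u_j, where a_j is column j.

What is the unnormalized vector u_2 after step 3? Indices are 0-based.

u_2 = (-66/19, 22/19, -66/19)

Step 1: u_0 = a_0 = (4, 3, -3).
Step 2: u_1 = a_1 − (14/17)·u_0 = (12/17, -42/17, -26/17).
Step 3: u_2 = a_2 − (3/34)·u_0 − (13/76)·u_1 = (-66/19, 22/19, -66/19).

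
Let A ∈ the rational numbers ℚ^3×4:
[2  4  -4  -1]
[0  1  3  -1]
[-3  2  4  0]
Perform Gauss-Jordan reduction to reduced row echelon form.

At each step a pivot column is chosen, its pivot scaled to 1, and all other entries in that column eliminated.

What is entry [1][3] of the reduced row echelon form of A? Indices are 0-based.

step 1: normalize row 0 (÷2) = (1, 2, -2, -1/2)
  row 2: subtract -3×row0 = (0, 8, -2, -3/2)
step 2: normalize row 1 (÷1) = (0, 1, 3, -1)
  row 0: subtract 2×row1 = (1, 0, -8, 3/2)
  row 2: subtract 8×row1 = (0, 0, -26, 13/2)
step 3: normalize row 2 (÷-26) = (0, 0, 1, -1/4)
  row 0: subtract -8×row2 = (1, 0, 0, -1/2)
  row 1: subtract 3×row2 = (0, 1, 0, -1/4)

M[1][3] = -1/4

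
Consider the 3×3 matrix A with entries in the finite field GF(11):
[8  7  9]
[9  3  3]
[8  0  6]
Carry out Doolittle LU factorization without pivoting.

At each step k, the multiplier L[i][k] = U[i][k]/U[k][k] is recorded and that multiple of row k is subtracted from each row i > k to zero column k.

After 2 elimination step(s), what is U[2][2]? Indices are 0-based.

U[2][2] = 3

k=0: U[0][0]=8
  eliminate (1,0): mult=8, new row 1: (0, 2, 8); set L[1][0]=8
  eliminate (2,0): mult=1, new row 2: (0, 4, 8); set L[2][0]=1
k=1: U[1][1]=2
  eliminate (2,1): mult=2, new row 2: (0, 0, 3); set L[2][1]=2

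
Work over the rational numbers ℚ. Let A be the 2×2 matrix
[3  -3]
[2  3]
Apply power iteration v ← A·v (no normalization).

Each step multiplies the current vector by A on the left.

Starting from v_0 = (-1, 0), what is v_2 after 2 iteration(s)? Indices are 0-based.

v_0 = (-1, 0).
v_1 = A·v_0 = (-3, -2).
v_2 = A·v_1 = (-3, -12).

v_2 = (-3, -12)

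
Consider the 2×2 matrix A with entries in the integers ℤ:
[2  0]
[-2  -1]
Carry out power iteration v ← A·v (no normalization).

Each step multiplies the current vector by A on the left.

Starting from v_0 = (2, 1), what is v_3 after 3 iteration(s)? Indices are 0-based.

v_3 = (16, -13)

v_0 = (2, 1).
v_1 = A·v_0 = (4, -5).
v_2 = A·v_1 = (8, -3).
v_3 = A·v_2 = (16, -13).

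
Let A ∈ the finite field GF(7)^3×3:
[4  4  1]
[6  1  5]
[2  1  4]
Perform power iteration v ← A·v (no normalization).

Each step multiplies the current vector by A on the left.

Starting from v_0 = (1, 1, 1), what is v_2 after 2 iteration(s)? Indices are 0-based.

v_0 = (1, 1, 1).
v_1 = A·v_0 = (2, 5, 0).
v_2 = A·v_1 = (0, 3, 2).

v_2 = (0, 3, 2)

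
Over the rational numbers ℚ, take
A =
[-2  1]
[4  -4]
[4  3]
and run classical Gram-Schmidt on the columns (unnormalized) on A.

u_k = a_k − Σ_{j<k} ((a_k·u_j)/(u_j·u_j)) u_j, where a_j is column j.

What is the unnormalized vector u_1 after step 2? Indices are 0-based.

Step 1: u_0 = a_0 = (-2, 4, 4).
Step 2: u_1 = a_1 − (-1/6)·u_0 = (2/3, -10/3, 11/3).

u_1 = (2/3, -10/3, 11/3)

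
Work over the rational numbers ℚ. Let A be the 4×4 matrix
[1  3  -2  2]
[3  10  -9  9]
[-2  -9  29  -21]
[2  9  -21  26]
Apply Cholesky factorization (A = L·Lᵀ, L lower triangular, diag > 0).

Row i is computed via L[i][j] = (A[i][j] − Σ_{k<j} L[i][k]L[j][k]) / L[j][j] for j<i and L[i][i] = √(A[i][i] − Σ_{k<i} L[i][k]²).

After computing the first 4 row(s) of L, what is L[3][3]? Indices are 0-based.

L[3][3] = 3

Step 1: L[0][0] = √(1) = 1.
  L[1][0] = (3) / L[0][0] = 3.
Step 2: L[1][1] = √(1) = 1.
  L[2][0] = (-2) / L[0][0] = -2.
  L[2][1] = (-3) / L[1][1] = -3.
Step 3: L[2][2] = √(16) = 4.
  L[3][0] = (2) / L[0][0] = 2.
  L[3][1] = (3) / L[1][1] = 3.
  L[3][2] = (-8) / L[2][2] = -2.
Step 4: L[3][3] = √(9) = 3.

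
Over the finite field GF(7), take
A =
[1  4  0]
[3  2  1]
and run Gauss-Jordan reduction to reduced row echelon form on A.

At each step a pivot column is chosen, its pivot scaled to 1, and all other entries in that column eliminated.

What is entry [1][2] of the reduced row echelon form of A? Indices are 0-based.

step 1: normalize row 0 (÷1) = (1, 4, 0)
  row 1: subtract 3×row0 = (0, 4, 1)
step 2: normalize row 1 (÷4) = (0, 1, 2)
  row 0: subtract 4×row1 = (1, 0, 6)

M[1][2] = 2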